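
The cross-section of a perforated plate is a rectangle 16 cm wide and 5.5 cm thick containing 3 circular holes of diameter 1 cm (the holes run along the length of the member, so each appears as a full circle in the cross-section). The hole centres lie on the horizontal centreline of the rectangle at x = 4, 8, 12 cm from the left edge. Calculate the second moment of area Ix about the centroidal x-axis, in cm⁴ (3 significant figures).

Ix ≈ 222 cm⁴

Split into non-overlapping primitives; take the origin at the lower-left of the bounding box.
Plate: 16 × 5.5, A = 88 cm², y = 2.75 cm, Ī = 221.83 cm⁴.
Hole 1 (subtracted): ⌀1, A = 0.7854 cm², y = 2.75 cm, Ī = 0.049087 cm⁴.
Hole 2 (subtracted): ⌀1, A = 0.7854 cm², y = 2.75 cm, Ī = 0.049087 cm⁴.
Hole 3 (subtracted): ⌀1, A = 0.7854 cm², y = 2.75 cm, Ī = 0.049087 cm⁴.
By symmetry the centroid is at mid-height, ȳ = 2.75 cm.
All pieces are centred on the centroidal x-axis, so I = ΣĪ (holes subtracted) = 221.69 cm⁴.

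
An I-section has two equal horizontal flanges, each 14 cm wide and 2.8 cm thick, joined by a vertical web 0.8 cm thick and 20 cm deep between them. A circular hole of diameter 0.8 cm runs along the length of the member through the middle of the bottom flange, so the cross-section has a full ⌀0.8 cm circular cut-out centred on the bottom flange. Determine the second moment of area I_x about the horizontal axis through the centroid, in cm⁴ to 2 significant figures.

Decompose the section into non-overlapping parts with the origin at the bottom-left of its bounding rectangle.
Bottom flange: 14 × 2.8, A = 39.2 cm², y = 1.4 cm, Ī = 25.61 cm⁴.
Web: 0.8 × 20, A = 16 cm², y = 12.8 cm, Ī = 533.3 cm⁴.
Top flange: 14 × 2.8, A = 39.2 cm², y = 24.2 cm, Ī = 25.61 cm⁴.
Hole (subtracted): ⌀0.8, A = 0.5027 cm², y = 1.4 cm, Ī = 0.02011 cm⁴.
Centroid: ȳ = ΣA·y / ΣA = 12.86 cm.
Transfer each piece to the horizontal axis through the centroid using Ī + A·d² with d = y − 12.86:
  bottom flange: d = -11.46 cm → contributes +5 175 cm⁴
  web: d = -0.06103 cm → contributes +533.4 cm⁴
  top flange: d = 11.34 cm → contributes +5 066 cm⁴
  hole: d = -11.46 cm → contributes −66.05 cm⁴
Total I = 10 708 cm⁴.

I_x ≈ 1.1 × 10⁴ cm⁴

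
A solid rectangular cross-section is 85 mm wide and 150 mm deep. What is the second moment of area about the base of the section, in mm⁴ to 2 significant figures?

The section: 85 × 150, A = 12 750 mm², y = 75 mm, Ī = 23 906 250 mm⁴.
Transfer it to the bottom edge using Ī + A·d² with d = y − 0:
  the section: d = 75 mm → contributes +95 625 000 mm⁴
Total I = 95 625 000 mm⁴.

I_base ≈ 9.6 × 10⁷ mm⁴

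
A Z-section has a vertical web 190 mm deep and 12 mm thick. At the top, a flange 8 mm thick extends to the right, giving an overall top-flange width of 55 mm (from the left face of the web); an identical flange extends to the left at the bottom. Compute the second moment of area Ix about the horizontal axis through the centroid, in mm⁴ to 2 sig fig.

Ix ≈ 1.3 × 10⁷ mm⁴

Break the section into simple shapes (no overlaps), measuring from the bottom-left corner of the bounding box.
Web: 12 × 190, A = 2 280 mm², y = 95 mm, Ī = 6 859 000 mm⁴.
Top flange (beyond web): 43 × 8, A = 344 mm², y = 186 mm, Ī = 1 835 mm⁴.
Bottom flange (beyond web): 43 × 8, A = 344 mm², y = 4 mm, Ī = 1 835 mm⁴.
Centroid: ȳ = ΣA·y / ΣA = 95 mm.
Transfer each piece to the horizontal axis through the centroid using Ī + A·d² with d = y − 95:
  web: d = 0 mm → contributes +6 859 000 mm⁴
  top flange (beyond web): d = 91 mm → contributes +2 850 499 mm⁴
  bottom flange (beyond web): d = -91 mm → contributes +2 850 499 mm⁴
Total I = 12 559 997 mm⁴.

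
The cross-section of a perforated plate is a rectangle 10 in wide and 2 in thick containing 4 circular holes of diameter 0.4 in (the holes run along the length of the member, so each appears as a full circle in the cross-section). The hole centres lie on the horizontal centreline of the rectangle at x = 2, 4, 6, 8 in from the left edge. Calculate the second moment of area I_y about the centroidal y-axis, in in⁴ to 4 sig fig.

Split into non-overlapping primitives; take the origin at the lower-left of the bounding box.
Plate: 10 × 2, A = 20 in², x = 5 in, Ī = 166.667 in⁴.
Hole 1 (subtracted): ⌀0.4, A = 0.125664 in², x = 2 in, Ī = 0.00125664 in⁴.
Hole 2 (subtracted): ⌀0.4, A = 0.125664 in², x = 4 in, Ī = 0.00125664 in⁴.
Hole 3 (subtracted): ⌀0.4, A = 0.125664 in², x = 6 in, Ī = 0.00125664 in⁴.
Hole 4 (subtracted): ⌀0.4, A = 0.125664 in², x = 8 in, Ī = 0.00125664 in⁴.
By symmetry the centroid is at mid-width, x̄ = 5 in.
Transfer each piece to the centroidal y-axis using Ī + A·d² with d = x − 5:
  plate: d = 0 in → contributes +166.667 in⁴
  hole 1: d = -3 in → contributes −1.13223 in⁴
  hole 2: d = -1 in → contributes −0.12692 in⁴
  hole 3: d = 1 in → contributes −0.12692 in⁴
  hole 4: d = 3 in → contributes −1.13223 in⁴
Total I = 164.148 in⁴.

I_y ≈ 164.1 in⁴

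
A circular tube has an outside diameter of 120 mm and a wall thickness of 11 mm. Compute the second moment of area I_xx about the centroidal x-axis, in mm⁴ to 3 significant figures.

I_xx ≈ 5.65 × 10⁶ mm⁴

Decompose the section into non-overlapping parts with the origin at the bottom-left of its bounding rectangle.
Outer circle: ⌀120, A = 11 310 mm², y = 60 mm, Ī = 10 178 760 mm⁴.
Bore (subtracted): ⌀98, A = 7 543 mm², y = 60 mm, Ī = 4 527 664 mm⁴.
By symmetry the centroid is at mid-height, ȳ = 60 mm.
All pieces are centred on the centroidal x-axis, so I = ΣĪ (holes subtracted) = 5 651 096 mm⁴.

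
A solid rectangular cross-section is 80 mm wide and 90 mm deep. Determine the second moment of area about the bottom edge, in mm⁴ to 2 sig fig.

The section: 80 × 90, A = 7 200 mm², y = 45 mm, Ī = 4 860 000 mm⁴.
Transfer it to the base of the section using Ī + A·d² with d = y − 0:
  the section: d = 45 mm → contributes +19 440 000 mm⁴
Total I = 19 440 000 mm⁴.

I_base ≈ 1.9 × 10⁷ mm⁴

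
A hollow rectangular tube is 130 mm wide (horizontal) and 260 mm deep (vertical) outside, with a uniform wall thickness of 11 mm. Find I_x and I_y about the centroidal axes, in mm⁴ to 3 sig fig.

Treat the section as a set of non-overlapping primitives; coordinates are from the bounding-box lower-left.
Outer rectangle: 130 × 260, A = 33 800 mm², y = 130 mm, Ī = 190 406 667 mm⁴.
Inner void (subtracted): 108 × 238, A = 25 704 mm², y = 130 mm, Ī = 121 331 448 mm⁴.
By symmetry the centroid is at mid-height, ȳ = 130 mm.
All pieces are centred on the centroidal x-axis, so I = ΣĪ (holes subtracted) = 69 075 219 mm⁴.
Repeating about the centroidal y-axis gives I_y = 22 617 379 mm⁴.

I_x ≈ 6.91 × 10⁷ mm⁴, I_y ≈ 2.26 × 10⁷ mm⁴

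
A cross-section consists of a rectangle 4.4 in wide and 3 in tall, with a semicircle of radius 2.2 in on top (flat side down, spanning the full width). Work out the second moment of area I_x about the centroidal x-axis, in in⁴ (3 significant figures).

Break the section into simple shapes (no overlaps), measuring from the bottom-left corner of the bounding box.
Rectangular body: 4.4 × 3, A = 13.2 in², y = 1.5 in, Ī = 9.9 in⁴.
Semicircular cap: semicircle r = 2.2, A = 7.6027 in², y = 3.9337 in, Ī = 2.5711 in⁴.
Centroid: ȳ = ΣA·y / ΣA = 2.3894 in.
Transfer each piece to the centroidal x-axis using Ī + A·d² with d = y − 2.3894:
  rectangular body: d = -0.88944 in → contributes +20.342 in⁴
  semicircular cap: d = 1.5443 in → contributes +20.702 in⁴
Total I = 41.044 in⁴.

I_x ≈ 41.0 in⁴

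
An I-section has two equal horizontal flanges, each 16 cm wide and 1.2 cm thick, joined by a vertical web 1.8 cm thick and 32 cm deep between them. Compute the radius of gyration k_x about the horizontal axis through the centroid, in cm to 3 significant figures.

k_x ≈ 12.7 cm

Break the section into simple shapes (no overlaps), measuring from the bottom-left corner of the bounding box.
Bottom flange: 16 × 1.2, A = 19.2 cm², y = 0.6 cm, Ī = 2.304 cm⁴.
Web: 1.8 × 32, A = 57.6 cm², y = 17.2 cm, Ī = 4915.2 cm⁴.
Top flange: 16 × 1.2, A = 19.2 cm², y = 33.8 cm, Ī = 2.304 cm⁴.
By symmetry the centroid is at mid-height, ȳ = 17.2 cm.
Transfer each piece to the horizontal axis through the centroid using Ī + A·d² with d = y − 17.2:
  bottom flange: d = -16.6 cm → contributes +5293.1 cm⁴
  web: d = 0 cm → contributes +4915.2 cm⁴
  top flange: d = 16.6 cm → contributes +5293.1 cm⁴
Total I = 15 501 cm⁴.
Radius of gyration: k = √(I/A) = √(15 501 / 96) = 12.707 cm.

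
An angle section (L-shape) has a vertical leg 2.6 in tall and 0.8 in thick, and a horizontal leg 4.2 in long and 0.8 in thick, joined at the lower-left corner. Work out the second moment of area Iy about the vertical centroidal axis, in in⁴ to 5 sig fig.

Break the section into simple shapes (no overlaps), measuring from the bottom-left corner of the bounding box.
Vertical leg: 0.8 × 2.6, A = 2.08 in², x = 0.4 in, Ī = 0.1109333 in⁴.
Horizontal leg (remainder): 3.4 × 0.8, A = 2.72 in², x = 2.5 in, Ī = 2.620267 in⁴.
Centroid: x̄ = ΣA·x / ΣA = 1.59 in.
Transfer each piece to the vertical centroidal axis using Ī + A·d² with d = x − 1.59:
  vertical leg: d = -1.19 in → contributes +3.056421 in⁴
  horizontal leg (remainder): d = 0.91 in → contributes +4.872699 in⁴
Total I = 7.92912 in⁴.

Iy ≈ 7.9291 in⁴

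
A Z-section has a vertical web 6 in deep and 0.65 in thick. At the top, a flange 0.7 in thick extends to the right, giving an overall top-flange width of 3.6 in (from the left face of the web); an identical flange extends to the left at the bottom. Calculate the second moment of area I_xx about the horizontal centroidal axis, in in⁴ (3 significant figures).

I_xx ≈ 40.9 in⁴

Break the section into simple shapes (no overlaps), measuring from the bottom-left corner of the bounding box.
Web: 0.65 × 6, A = 3.9 in², y = 3 in, Ī = 11.7 in⁴.
Top flange (beyond web): 2.95 × 0.7, A = 2.065 in², y = 5.65 in, Ī = 0.084321 in⁴.
Bottom flange (beyond web): 2.95 × 0.7, A = 2.065 in², y = 0.35 in, Ī = 0.084321 in⁴.
Centroid: ȳ = ΣA·y / ΣA = 3 in.
Transfer each piece to the horizontal centroidal axis using Ī + A·d² with d = y − 3:
  web: d = 0 in → contributes +11.7 in⁴
  top flange (beyond web): d = 2.65 in → contributes +14.586 in⁴
  bottom flange (beyond web): d = -2.65 in → contributes +14.586 in⁴
Total I = 40.872 in⁴.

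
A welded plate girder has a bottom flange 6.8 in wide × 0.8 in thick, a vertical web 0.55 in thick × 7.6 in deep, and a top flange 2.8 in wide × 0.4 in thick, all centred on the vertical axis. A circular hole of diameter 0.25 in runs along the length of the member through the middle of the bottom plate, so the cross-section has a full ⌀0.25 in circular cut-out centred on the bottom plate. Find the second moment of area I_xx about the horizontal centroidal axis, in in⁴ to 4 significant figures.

I_xx ≈ 102.6 in⁴

Decompose the section into non-overlapping parts with the origin at the bottom-left of its bounding rectangle.
Bottom plate: 6.8 × 0.8, A = 5.44 in², y = 0.4 in, Ī = 0.290133 in⁴.
Web plate: 0.55 × 7.6, A = 4.18 in², y = 4.6 in, Ī = 20.1197 in⁴.
Top plate: 2.8 × 0.4, A = 1.12 in², y = 8.6 in, Ī = 0.0149333 in⁴.
Hole (subtracted): ⌀0.25, A = 0.0490874 in², y = 0.4 in, Ī = 0.000191748 in⁴.
Centroid: ȳ = ΣA·y / ΣA = 2.90119 in.
Transfer each piece to the horizontal centroidal axis using Ī + A·d² with d = y − 2.90119:
  bottom plate: d = -2.50119 in → contributes +34.3225 in⁴
  web plate: d = 1.69881 in → contributes +32.183 in⁴
  top plate: d = 5.69881 in → contributes +36.3885 in⁴
  hole: d = -2.50119 in → contributes −0.30728 in⁴
Total I = 102.587 in⁴.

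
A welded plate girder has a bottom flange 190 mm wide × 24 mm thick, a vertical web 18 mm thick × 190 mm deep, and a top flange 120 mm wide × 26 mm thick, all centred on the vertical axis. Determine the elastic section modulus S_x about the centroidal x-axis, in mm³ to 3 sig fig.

S_x ≈ 7.22 × 10⁵ mm³

Treat the section as a set of non-overlapping primitives; coordinates are from the bounding-box lower-left.
Bottom plate: 190 × 24, A = 4 560 mm², y = 12 mm, Ī = 218 880 mm⁴.
Web plate: 18 × 190, A = 3 420 mm², y = 119 mm, Ī = 10 288 500 mm⁴.
Top plate: 120 × 26, A = 3 120 mm², y = 227 mm, Ī = 175 760 mm⁴.
Centroid: ȳ = ΣA·y / ΣA = 105.4 mm.
Transfer each piece to the centroidal x-axis using Ī + A·d² with d = y − 105.4:
  bottom plate: d = -93.4 mm → contributes +39 998 314 mm⁴
  web plate: d = 13.6 mm → contributes +10 921 063 mm⁴
  top plate: d = 121.6 mm → contributes +46 309 827 mm⁴
Total I = 97 229 204 mm⁴.
Extreme fibre distance c = 134.6 mm; S = I/c = 722 357 mm³.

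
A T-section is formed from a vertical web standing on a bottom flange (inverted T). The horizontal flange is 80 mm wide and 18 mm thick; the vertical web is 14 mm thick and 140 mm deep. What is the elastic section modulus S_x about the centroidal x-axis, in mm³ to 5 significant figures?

Split into non-overlapping primitives; take the origin at the lower-left of the bounding box.
Flange: 80 × 18, A = 1 440 mm², y = 9 mm, Ī = 38 880 mm⁴.
Web: 14 × 140, A = 1 960 mm², y = 88 mm, Ī = 3 201 333 mm⁴.
Centroid: ȳ = ΣA·y / ΣA = 54.54118 mm.
Transfer each piece to the centroidal x-axis using Ī + A·d² with d = y − 54.54118:
  flange: d = -45.54118 mm → contributes +3 025 438 mm⁴
  web: d = 33.45882 mm → contributes +5 395 539 mm⁴
Total I = 8 420 978 mm⁴.
Extreme fibre distance c = 103.4588 mm; S = I/c = 81394.48 mm³.

S_x ≈ 8.1394 × 10⁴ mm³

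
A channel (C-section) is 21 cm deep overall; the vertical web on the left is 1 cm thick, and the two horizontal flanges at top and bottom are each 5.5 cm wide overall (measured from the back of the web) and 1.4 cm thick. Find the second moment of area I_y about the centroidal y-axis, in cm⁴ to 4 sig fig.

I_y ≈ 82.57 cm⁴

Split into non-overlapping primitives; take the origin at the lower-left of the bounding box.
Web: 1 × 21, A = 21 cm², x = 0.5 cm, Ī = 1.75 cm⁴.
Top flange (beyond web): 4.5 × 1.4, A = 6.3 cm², x = 3.25 cm, Ī = 10.6313 cm⁴.
Bottom flange (beyond web): 4.5 × 1.4, A = 6.3 cm², x = 3.25 cm, Ī = 10.6313 cm⁴.
Centroid: x̄ = ΣA·x / ΣA = 1.53125 cm.
Transfer each piece to the centroidal y-axis using Ī + A·d² with d = x − 1.53125:
  web: d = -1.03125 cm → contributes +24.083 cm⁴
  top flange (beyond web): d = 1.71875 cm → contributes +29.2421 cm⁴
  bottom flange (beyond web): d = 1.71875 cm → contributes +29.2421 cm⁴
Total I = 82.5672 cm⁴.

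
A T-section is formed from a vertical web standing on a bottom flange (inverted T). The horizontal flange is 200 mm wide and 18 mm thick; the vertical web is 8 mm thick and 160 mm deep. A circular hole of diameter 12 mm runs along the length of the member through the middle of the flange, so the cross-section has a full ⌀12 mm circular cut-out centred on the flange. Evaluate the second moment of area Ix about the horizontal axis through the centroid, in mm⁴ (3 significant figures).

Break the section into simple shapes (no overlaps), measuring from the bottom-left corner of the bounding box.
Flange: 200 × 18, A = 3 600 mm², y = 9 mm, Ī = 97 200 mm⁴.
Web: 8 × 160, A = 1 280 mm², y = 98 mm, Ī = 2 730 667 mm⁴.
Hole (subtracted): ⌀12, A = 113.1 mm², y = 9 mm, Ī = 1017.9 mm⁴.
Centroid: ȳ = ΣA·y / ΣA = 32.898 mm.
Transfer each piece to the horizontal axis through the centroid using Ī + A·d² with d = y − 32.898:
  flange: d = -23.898 mm → contributes +2 153 232 mm⁴
  web: d = 65.102 mm → contributes +8 155 633 mm⁴
  hole: d = -23.898 mm → contributes −65 610 mm⁴
Total I = 10 243 255 mm⁴.

Ix ≈ 1.02 × 10⁷ mm⁴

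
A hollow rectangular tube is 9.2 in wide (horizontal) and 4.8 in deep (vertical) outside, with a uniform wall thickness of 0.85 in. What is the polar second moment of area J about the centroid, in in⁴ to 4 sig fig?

J ≈ 268.7 in⁴

Treat the section as a set of non-overlapping primitives; coordinates are from the bounding-box lower-left.
Outer rectangle: 9.2 × 4.8, A = 44.16 in², y = 2.4 in, Ī = 84.7872 in⁴.
Inner void (subtracted): 7.5 × 3.1, A = 23.25 in², y = 2.4 in, Ī = 18.6194 in⁴.
By symmetry the centroid is at mid-height, ȳ = 2.4 in.
All pieces are centred on the centroidal x-axis, so I = ΣĪ (holes subtracted) = 66.1678 in⁴.
Repeating about the centroidal y-axis gives I_y = 202.491 in⁴.
Polar second moment: J = I_x + I_y = 268.659 in⁴.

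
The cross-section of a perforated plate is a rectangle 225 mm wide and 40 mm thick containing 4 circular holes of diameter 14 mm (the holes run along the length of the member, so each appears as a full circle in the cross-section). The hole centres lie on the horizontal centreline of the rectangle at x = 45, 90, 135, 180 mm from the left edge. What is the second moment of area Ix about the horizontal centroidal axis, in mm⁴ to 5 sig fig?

Split into non-overlapping primitives; take the origin at the lower-left of the bounding box.
Plate: 225 × 40, A = 9 000 mm², y = 20 mm, Ī = 1 200 000 mm⁴.
Hole 1 (subtracted): ⌀14, A = 153.938 mm², y = 20 mm, Ī = 1885.741 mm⁴.
Hole 2 (subtracted): ⌀14, A = 153.938 mm², y = 20 mm, Ī = 1885.741 mm⁴.
Hole 3 (subtracted): ⌀14, A = 153.938 mm², y = 20 mm, Ī = 1885.741 mm⁴.
Hole 4 (subtracted): ⌀14, A = 153.938 mm², y = 20 mm, Ī = 1885.741 mm⁴.
By symmetry the centroid is at mid-height, ȳ = 20 mm.
All pieces are centred on the horizontal centroidal axis, so I = ΣĪ (holes subtracted) = 1 192 457 mm⁴.

Ix ≈ 1.1925 × 10⁶ mm⁴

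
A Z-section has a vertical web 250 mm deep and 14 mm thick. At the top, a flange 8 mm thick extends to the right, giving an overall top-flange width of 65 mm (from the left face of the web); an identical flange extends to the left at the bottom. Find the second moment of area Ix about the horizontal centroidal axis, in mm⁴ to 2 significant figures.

Treat the section as a set of non-overlapping primitives; coordinates are from the bounding-box lower-left.
Web: 14 × 250, A = 3 500 mm², y = 125 mm, Ī = 18 229 167 mm⁴.
Top flange (beyond web): 51 × 8, A = 408 mm², y = 246 mm, Ī = 2 176 mm⁴.
Bottom flange (beyond web): 51 × 8, A = 408 mm², y = 4 mm, Ī = 2 176 mm⁴.
Centroid: ȳ = ΣA·y / ΣA = 125 mm.
Transfer each piece to the horizontal centroidal axis using Ī + A·d² with d = y − 125:
  web: d = 0 mm → contributes +18 229 167 mm⁴
  top flange (beyond web): d = 121 mm → contributes +5 975 704 mm⁴
  bottom flange (beyond web): d = -121 mm → contributes +5 975 704 mm⁴
Total I = 30 180 575 mm⁴.

Ix ≈ 3.0 × 10⁷ mm⁴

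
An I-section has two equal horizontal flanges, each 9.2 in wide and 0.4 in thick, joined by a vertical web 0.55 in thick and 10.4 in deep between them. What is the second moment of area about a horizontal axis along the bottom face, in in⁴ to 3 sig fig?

Break the section into simple shapes (no overlaps), measuring from the bottom-left corner of the bounding box.
Bottom flange: 9.2 × 0.4, A = 3.68 in², y = 0.2 in, Ī = 0.049067 in⁴.
Web: 0.55 × 10.4, A = 5.72 in², y = 5.6 in, Ī = 51.556 in⁴.
Top flange: 9.2 × 0.4, A = 3.68 in², y = 11 in, Ī = 0.049067 in⁴.
Transfer each piece to a horizontal axis along the bottom face using Ī + A·d² with d = y − 0:
  bottom flange: d = 0.2 in → contributes +0.19627 in⁴
  web: d = 5.6 in → contributes +230.94 in⁴
  top flange: d = 11 in → contributes +445.33 in⁴
Total I = 676.46 in⁴.

I_base ≈ 676 in⁴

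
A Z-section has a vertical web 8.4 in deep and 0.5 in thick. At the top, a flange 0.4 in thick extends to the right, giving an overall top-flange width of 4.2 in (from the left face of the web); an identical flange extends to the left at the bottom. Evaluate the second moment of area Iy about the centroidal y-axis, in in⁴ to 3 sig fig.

Iy ≈ 16.5 in⁴

Split into non-overlapping primitives; take the origin at the lower-left of the bounding box.
Web: 0.5 × 8.4, A = 4.2 in², x = 3.95 in, Ī = 0.0875 in⁴.
Top flange (beyond web): 3.7 × 0.4, A = 1.48 in², x = 6.05 in, Ī = 1.6884 in⁴.
Bottom flange (beyond web): 3.7 × 0.4, A = 1.48 in², x = 1.85 in, Ī = 1.6884 in⁴.
Centroid: x̄ = ΣA·x / ΣA = 3.95 in.
Transfer each piece to the centroidal y-axis using Ī + A·d² with d = x − 3.95:
  web: d = 0 in → contributes +0.0875 in⁴
  top flange (beyond web): d = 2.1 in → contributes +8.2152 in⁴
  bottom flange (beyond web): d = -2.1 in → contributes +8.2152 in⁴
Total I = 16.518 in⁴.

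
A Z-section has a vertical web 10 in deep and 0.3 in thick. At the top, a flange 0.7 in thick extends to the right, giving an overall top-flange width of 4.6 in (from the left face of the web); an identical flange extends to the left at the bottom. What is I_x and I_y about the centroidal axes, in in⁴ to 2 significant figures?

Treat the section as a set of non-overlapping primitives; coordinates are from the bounding-box lower-left.
Web: 0.3 × 10, A = 3 in², y = 5 in, Ī = 25 in⁴.
Top flange (beyond web): 4.3 × 0.7, A = 3.01 in², y = 9.65 in, Ī = 0.1229 in⁴.
Bottom flange (beyond web): 4.3 × 0.7, A = 3.01 in², y = 0.35 in, Ī = 0.1229 in⁴.
Centroid: ȳ = ΣA·y / ΣA = 5 in.
Transfer each piece to the centroidal x-axis using Ī + A·d² with d = y − 5:
  web: d = 0 in → contributes +25 in⁴
  top flange (beyond web): d = 4.65 in → contributes +65.21 in⁴
  bottom flange (beyond web): d = -4.65 in → contributes +65.21 in⁴
Total I = 155.4 in⁴.
For the y-axis: x̄ = 4.45 in.
Repeating about the centroidal y-axis gives I_y = 41.14 in⁴.

I_x ≈ 160 in⁴, I_y ≈ 41 in⁴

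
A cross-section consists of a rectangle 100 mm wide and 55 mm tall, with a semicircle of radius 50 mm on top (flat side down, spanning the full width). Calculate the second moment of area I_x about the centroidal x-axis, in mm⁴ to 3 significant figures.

I_x ≈ 7.51 × 10⁶ mm⁴

Split into non-overlapping primitives; take the origin at the lower-left of the bounding box.
Rectangular body: 100 × 55, A = 5 500 mm², y = 27.5 mm, Ī = 1 386 458 mm⁴.
Semicircular cap: semicircle r = 50, A = 3 927 mm², y = 76.221 mm, Ī = 685 981 mm⁴.
Centroid: ȳ = ΣA·y / ΣA = 47.796 mm.
Transfer each piece to the centroidal x-axis using Ī + A·d² with d = y − 47.796:
  rectangular body: d = -20.296 mm → contributes +3 651 951 mm⁴
  semicircular cap: d = 28.425 mm → contributes +3 858 947 mm⁴
Total I = 7 510 898 mm⁴.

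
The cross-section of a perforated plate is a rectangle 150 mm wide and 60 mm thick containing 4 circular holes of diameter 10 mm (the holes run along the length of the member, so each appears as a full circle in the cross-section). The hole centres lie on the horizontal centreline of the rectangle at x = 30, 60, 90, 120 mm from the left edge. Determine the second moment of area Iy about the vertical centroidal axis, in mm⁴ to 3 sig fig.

Iy ≈ 1.65 × 10⁷ mm⁴

Treat the section as a set of non-overlapping primitives; coordinates are from the bounding-box lower-left.
Plate: 150 × 60, A = 9 000 mm², x = 75 mm, Ī = 16 875 000 mm⁴.
Hole 1 (subtracted): ⌀10, A = 78.54 mm², x = 30 mm, Ī = 490.87 mm⁴.
Hole 2 (subtracted): ⌀10, A = 78.54 mm², x = 60 mm, Ī = 490.87 mm⁴.
Hole 3 (subtracted): ⌀10, A = 78.54 mm², x = 90 mm, Ī = 490.87 mm⁴.
Hole 4 (subtracted): ⌀10, A = 78.54 mm², x = 120 mm, Ī = 490.87 mm⁴.
By symmetry the centroid is at mid-width, x̄ = 75 mm.
Transfer each piece to the vertical centroidal axis using Ī + A·d² with d = x − 75:
  plate: d = 0 mm → contributes +16 875 000 mm⁴
  hole 1: d = -45 mm → contributes −159 534 mm⁴
  hole 2: d = -15 mm → contributes −18 162 mm⁴
  hole 3: d = 15 mm → contributes −18 162 mm⁴
  hole 4: d = 45 mm → contributes −159 534 mm⁴
Total I = 16 519 607 mm⁴.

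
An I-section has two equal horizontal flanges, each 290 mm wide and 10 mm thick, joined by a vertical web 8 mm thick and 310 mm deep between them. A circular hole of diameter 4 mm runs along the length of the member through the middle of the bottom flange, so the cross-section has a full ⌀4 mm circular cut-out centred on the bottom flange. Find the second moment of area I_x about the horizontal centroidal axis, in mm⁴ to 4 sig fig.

I_x ≈ 1.681 × 10⁸ mm⁴

Decompose the section into non-overlapping parts with the origin at the bottom-left of its bounding rectangle.
Bottom flange: 290 × 10, A = 2 900 mm², y = 5 mm, Ī = 24166.7 mm⁴.
Web: 8 × 310, A = 2 480 mm², y = 165 mm, Ī = 19 860 667 mm⁴.
Top flange: 290 × 10, A = 2 900 mm², y = 325 mm, Ī = 24166.7 mm⁴.
Hole (subtracted): ⌀4, A = 12.5664 mm², y = 5 mm, Ī = 12.5664 mm⁴.
Centroid: ȳ = ΣA·y / ΣA = 165.243 mm.
Transfer each piece to the horizontal centroidal axis using Ī + A·d² with d = y − 165.243:
  bottom flange: d = -160.243 mm → contributes +74 490 025 mm⁴
  web: d = -0.243198 mm → contributes +19 860 813 mm⁴
  top flange: d = 159.757 mm → contributes +74 038 651 mm⁴
  hole: d = -160.243 mm → contributes −322 690 mm⁴
Total I = 168 066 799 mm⁴.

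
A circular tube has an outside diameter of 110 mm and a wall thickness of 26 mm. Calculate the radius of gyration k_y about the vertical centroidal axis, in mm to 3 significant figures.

k_y ≈ 31.1 mm

Break the section into simple shapes (no overlaps), measuring from the bottom-left corner of the bounding box.
Outer circle: ⌀110, A = 9503.3 mm², x = 55 mm, Ī = 7 186 884 mm⁴.
Bore (subtracted): ⌀58, A = 2642.1 mm², x = 55 mm, Ī = 555 497 mm⁴.
By symmetry the centroid is at mid-width, x̄ = 55 mm.
All pieces are centred on the vertical centroidal axis, so I = ΣĪ (holes subtracted) = 6 631 387 mm⁴.
Radius of gyration: k = √(I/A) = √(6 631 387 / 6861.2) = 31.089 mm.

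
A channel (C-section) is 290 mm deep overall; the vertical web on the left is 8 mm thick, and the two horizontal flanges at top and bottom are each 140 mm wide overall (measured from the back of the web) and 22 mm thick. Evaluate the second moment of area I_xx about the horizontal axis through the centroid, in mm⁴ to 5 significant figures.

Decompose the section into non-overlapping parts with the origin at the bottom-left of its bounding rectangle.
Web: 8 × 290, A = 2 320 mm², y = 145 mm, Ī = 16 259 333 mm⁴.
Top flange (beyond web): 132 × 22, A = 2 904 mm², y = 279 mm, Ī = 117 128 mm⁴.
Bottom flange (beyond web): 132 × 22, A = 2 904 mm², y = 11 mm, Ī = 117 128 mm⁴.
By symmetry the centroid is at mid-height, ȳ = 145 mm.
Transfer each piece to the horizontal axis through the centroid using Ī + A·d² with d = y − 145:
  web: d = 0 mm → contributes +16 259 333 mm⁴
  top flange (beyond web): d = 134 mm → contributes +52 261 352 mm⁴
  bottom flange (beyond web): d = -134 mm → contributes +52 261 352 mm⁴
Total I = 120 782 037 mm⁴.

I_xx ≈ 1.2078 × 10⁸ mm⁴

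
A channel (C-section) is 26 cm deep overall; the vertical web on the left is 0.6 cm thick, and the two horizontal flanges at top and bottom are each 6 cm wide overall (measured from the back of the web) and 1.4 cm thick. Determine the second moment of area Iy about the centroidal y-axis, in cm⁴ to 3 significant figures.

Iy ≈ 106 cm⁴

Break the section into simple shapes (no overlaps), measuring from the bottom-left corner of the bounding box.
Web: 0.6 × 26, A = 15.6 cm², x = 0.3 cm, Ī = 0.468 cm⁴.
Top flange (beyond web): 5.4 × 1.4, A = 7.56 cm², x = 3.3 cm, Ī = 18.371 cm⁴.
Bottom flange (beyond web): 5.4 × 1.4, A = 7.56 cm², x = 3.3 cm, Ī = 18.371 cm⁴.
Centroid: x̄ = ΣA·x / ΣA = 1.7766 cm.
Transfer each piece to the centroidal y-axis using Ī + A·d² with d = x − 1.7766:
  web: d = -1.4766 cm → contributes +34.48 cm⁴
  top flange (beyond web): d = 1.5234 cm → contributes +35.917 cm⁴
  bottom flange (beyond web): d = 1.5234 cm → contributes +35.917 cm⁴
Total I = 106.31 cm⁴.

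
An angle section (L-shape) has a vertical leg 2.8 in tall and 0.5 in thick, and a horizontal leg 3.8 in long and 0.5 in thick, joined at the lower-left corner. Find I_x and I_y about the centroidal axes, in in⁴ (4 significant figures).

I_x ≈ 1.951 in⁴, I_y ≈ 4.261 in⁴

Treat the section as a set of non-overlapping primitives; coordinates are from the bounding-box lower-left.
Vertical leg: 0.5 × 2.8, A = 1.4 in², y = 1.4 in, Ī = 0.914667 in⁴.
Horizontal leg (remainder): 3.3 × 0.5, A = 1.65 in², y = 0.25 in, Ī = 0.034375 in⁴.
Centroid: ȳ = ΣA·y / ΣA = 0.777869 in.
Transfer each piece to the centroidal x-axis using Ī + A·d² with d = y − 0.777869:
  vertical leg: d = 0.622131 in → contributes +1.45653 in⁴
  horizontal leg (remainder): d = -0.527869 in → contributes +0.49414 in⁴
Total I = 1.95067 in⁴.
For the y-axis: x̄ = 1.27787 in.
Repeating about the centroidal y-axis gives I_y = 4.26067 in⁴.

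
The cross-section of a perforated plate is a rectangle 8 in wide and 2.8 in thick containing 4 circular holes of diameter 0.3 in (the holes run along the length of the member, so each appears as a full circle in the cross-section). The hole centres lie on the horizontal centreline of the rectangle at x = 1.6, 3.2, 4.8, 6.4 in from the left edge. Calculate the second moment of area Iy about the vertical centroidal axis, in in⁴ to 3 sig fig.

Iy ≈ 119 in⁴

Decompose the section into non-overlapping parts with the origin at the bottom-left of its bounding rectangle.
Plate: 8 × 2.8, A = 22.4 in², x = 4 in, Ī = 119.47 in⁴.
Hole 1 (subtracted): ⌀0.3, A = 0.070686 in², x = 1.6 in, Ī = 0.00039761 in⁴.
Hole 2 (subtracted): ⌀0.3, A = 0.070686 in², x = 3.2 in, Ī = 0.00039761 in⁴.
Hole 3 (subtracted): ⌀0.3, A = 0.070686 in², x = 4.8 in, Ī = 0.00039761 in⁴.
Hole 4 (subtracted): ⌀0.3, A = 0.070686 in², x = 6.4 in, Ī = 0.00039761 in⁴.
By symmetry the centroid is at mid-width, x̄ = 4 in.
Transfer each piece to the vertical centroidal axis using Ī + A·d² with d = x − 4:
  plate: d = 0 in → contributes +119.47 in⁴
  hole 1: d = -2.4 in → contributes −0.40755 in⁴
  hole 2: d = -0.8 in → contributes −0.045637 in⁴
  hole 3: d = 0.8 in → contributes −0.045637 in⁴
  hole 4: d = 2.4 in → contributes −0.40755 in⁴
Total I = 118.56 in⁴.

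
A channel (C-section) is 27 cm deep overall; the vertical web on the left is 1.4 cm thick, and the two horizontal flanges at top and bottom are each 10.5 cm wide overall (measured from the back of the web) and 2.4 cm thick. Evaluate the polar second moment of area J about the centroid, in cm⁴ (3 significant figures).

J ≈ 9790 cm⁴

Treat the section as a set of non-overlapping primitives; coordinates are from the bounding-box lower-left.
Web: 1.4 × 27, A = 37.8 cm², y = 13.5 cm, Ī = 2296.4 cm⁴.
Top flange (beyond web): 9.1 × 2.4, A = 21.84 cm², y = 25.8 cm, Ī = 10.483 cm⁴.
Bottom flange (beyond web): 9.1 × 2.4, A = 21.84 cm², y = 1.2 cm, Ī = 10.483 cm⁴.
By symmetry the centroid is at mid-height, ȳ = 13.5 cm.
Transfer each piece to the centroidal x-axis using Ī + A·d² with d = y − 13.5:
  web: d = 0 cm → contributes +2296.4 cm⁴
  top flange (beyond web): d = 12.3 cm → contributes +3314.7 cm⁴
  bottom flange (beyond web): d = -12.3 cm → contributes +3314.7 cm⁴
Total I = 8925.7 cm⁴.
For the y-axis: x̄ = 3.5144 cm.
Repeating about the centroidal y-axis gives I_y = 866.13 cm⁴.
Polar second moment: J = I_x + I_y = 9791.8 cm⁴.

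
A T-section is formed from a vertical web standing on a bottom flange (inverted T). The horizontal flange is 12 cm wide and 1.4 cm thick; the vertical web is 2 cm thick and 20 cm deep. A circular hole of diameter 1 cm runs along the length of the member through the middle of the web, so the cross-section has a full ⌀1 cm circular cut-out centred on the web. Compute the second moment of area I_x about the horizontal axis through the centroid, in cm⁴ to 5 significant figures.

Treat the section as a set of non-overlapping primitives; coordinates are from the bounding-box lower-left.
Flange: 12 × 1.4, A = 16.8 cm², y = 0.7 cm, Ī = 2.744 cm⁴.
Web: 2 × 20, A = 40 cm², y = 11.4 cm, Ī = 1333.333 cm⁴.
Hole (subtracted): ⌀1, A = 0.7853982 cm², y = 11.4 cm, Ī = 0.04908739 cm⁴.
Centroid: ȳ = ΣA·y / ΣA = 8.190837 cm.
Transfer each piece to the horizontal axis through the centroid using Ī + A·d² with d = y − 8.190837:
  flange: d = -7.490837 cm → contributes +945.4363 cm⁴
  web: d = 3.209163 cm → contributes +1745.282 cm⁴
  hole: d = 3.209163 cm → contributes −8.13769 cm⁴
Total I = 2682.581 cm⁴.

I_x ≈ 2682.6 cm⁴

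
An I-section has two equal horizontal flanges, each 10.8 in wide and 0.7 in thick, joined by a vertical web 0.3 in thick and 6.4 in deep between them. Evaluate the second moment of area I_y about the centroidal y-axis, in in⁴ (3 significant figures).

I_y ≈ 147 in⁴

Treat the section as a set of non-overlapping primitives; coordinates are from the bounding-box lower-left.
Bottom flange: 10.8 × 0.7, A = 7.56 in², x = 5.4 in, Ī = 73.483 in⁴.
Web: 0.3 × 6.4, A = 1.92 in², x = 5.4 in, Ī = 0.0144 in⁴.
Top flange: 10.8 × 0.7, A = 7.56 in², x = 5.4 in, Ī = 73.483 in⁴.
By symmetry the centroid is at mid-width, x̄ = 5.4 in.
All pieces are centred on the centroidal y-axis, so I = ΣĪ = 146.98 in⁴.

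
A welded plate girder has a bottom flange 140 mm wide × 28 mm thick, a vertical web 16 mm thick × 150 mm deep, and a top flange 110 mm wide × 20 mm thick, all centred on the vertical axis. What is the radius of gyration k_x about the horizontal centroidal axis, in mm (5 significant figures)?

Split into non-overlapping primitives; take the origin at the lower-left of the bounding box.
Bottom plate: 140 × 28, A = 3 920 mm², y = 14 mm, Ī = 256106.7 mm⁴.
Web plate: 16 × 150, A = 2 400 mm², y = 103 mm, Ī = 4 500 000 mm⁴.
Top plate: 110 × 20, A = 2 200 mm², y = 188 mm, Ī = 73333.33 mm⁴.
Centroid: ȳ = ΣA·y / ΣA = 84 mm.
Transfer each piece to the horizontal centroidal axis using Ī + A·d² with d = y − 84:
  bottom plate: d = -70 mm → contributes +19 464 107 mm⁴
  web plate: d = 19 mm → contributes +5 366 400 mm⁴
  top plate: d = 104 mm → contributes +23 868 533 mm⁴
Total I = 48 699 040 mm⁴.
Radius of gyration: k = √(I/A) = √(48 699 040 / 8 520) = 75.60324 mm.

k_x ≈ 75.603 mm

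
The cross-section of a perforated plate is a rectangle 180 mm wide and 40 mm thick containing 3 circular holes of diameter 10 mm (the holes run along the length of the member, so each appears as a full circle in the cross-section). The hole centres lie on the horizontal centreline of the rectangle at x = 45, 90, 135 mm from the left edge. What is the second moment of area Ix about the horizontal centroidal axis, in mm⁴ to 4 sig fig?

Break the section into simple shapes (no overlaps), measuring from the bottom-left corner of the bounding box.
Plate: 180 × 40, A = 7 200 mm², y = 20 mm, Ī = 960 000 mm⁴.
Hole 1 (subtracted): ⌀10, A = 78.5398 mm², y = 20 mm, Ī = 490.874 mm⁴.
Hole 2 (subtracted): ⌀10, A = 78.5398 mm², y = 20 mm, Ī = 490.874 mm⁴.
Hole 3 (subtracted): ⌀10, A = 78.5398 mm², y = 20 mm, Ī = 490.874 mm⁴.
By symmetry the centroid is at mid-height, ȳ = 20 mm.
All pieces are centred on the horizontal centroidal axis, so I = ΣĪ (holes subtracted) = 958 527 mm⁴.

Ix ≈ 9.585 × 10⁵ mm⁴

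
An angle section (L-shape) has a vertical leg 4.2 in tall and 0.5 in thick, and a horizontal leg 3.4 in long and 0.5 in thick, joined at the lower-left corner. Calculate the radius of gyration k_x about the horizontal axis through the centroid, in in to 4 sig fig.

k_x ≈ 1.306 in

Treat the section as a set of non-overlapping primitives; coordinates are from the bounding-box lower-left.
Vertical leg: 0.5 × 4.2, A = 2.1 in², y = 2.1 in, Ī = 3.087 in⁴.
Horizontal leg (remainder): 2.9 × 0.5, A = 1.45 in², y = 0.25 in, Ī = 0.0302083 in⁴.
Centroid: ȳ = ΣA·y / ΣA = 1.34437 in.
Transfer each piece to the horizontal axis through the centroid using Ī + A·d² with d = y − 1.34437:
  vertical leg: d = 0.755634 in → contributes +4.28606 in⁴
  horizontal leg (remainder): d = -1.09437 in → contributes +1.76678 in⁴
Total I = 6.05285 in⁴.
Radius of gyration: k = √(I/A) = √(6.05285 / 3.55) = 1.30577 in.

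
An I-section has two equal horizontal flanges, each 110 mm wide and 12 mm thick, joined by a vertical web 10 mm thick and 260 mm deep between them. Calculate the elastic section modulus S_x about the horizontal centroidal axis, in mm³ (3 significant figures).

S_x ≈ 4.47 × 10⁵ mm³

Break the section into simple shapes (no overlaps), measuring from the bottom-left corner of the bounding box.
Bottom flange: 110 × 12, A = 1 320 mm², y = 6 mm, Ī = 15 840 mm⁴.
Web: 10 × 260, A = 2 600 mm², y = 142 mm, Ī = 14 646 667 mm⁴.
Top flange: 110 × 12, A = 1 320 mm², y = 278 mm, Ī = 15 840 mm⁴.
By symmetry the centroid is at mid-height, ȳ = 142 mm.
Transfer each piece to the horizontal centroidal axis using Ī + A·d² with d = y − 142:
  bottom flange: d = -136 mm → contributes +24 430 560 mm⁴
  web: d = 0 mm → contributes +14 646 667 mm⁴
  top flange: d = 136 mm → contributes +24 430 560 mm⁴
Total I = 63 507 787 mm⁴.
Extreme fibre distance c = 142 mm; S = I/c = 447 238 mm³.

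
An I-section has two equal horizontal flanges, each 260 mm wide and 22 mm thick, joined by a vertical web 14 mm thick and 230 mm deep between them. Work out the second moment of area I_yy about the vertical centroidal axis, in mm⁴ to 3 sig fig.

Decompose the section into non-overlapping parts with the origin at the bottom-left of its bounding rectangle.
Bottom flange: 260 × 22, A = 5 720 mm², x = 130 mm, Ī = 32 222 667 mm⁴.
Web: 14 × 230, A = 3 220 mm², x = 130 mm, Ī = 52 593 mm⁴.
Top flange: 260 × 22, A = 5 720 mm², x = 130 mm, Ī = 32 222 667 mm⁴.
By symmetry the centroid is at mid-width, x̄ = 130 mm.
All pieces are centred on the vertical centroidal axis, so I = ΣĪ = 64 497 927 mm⁴.

I_yy ≈ 6.45 × 10⁷ mm⁴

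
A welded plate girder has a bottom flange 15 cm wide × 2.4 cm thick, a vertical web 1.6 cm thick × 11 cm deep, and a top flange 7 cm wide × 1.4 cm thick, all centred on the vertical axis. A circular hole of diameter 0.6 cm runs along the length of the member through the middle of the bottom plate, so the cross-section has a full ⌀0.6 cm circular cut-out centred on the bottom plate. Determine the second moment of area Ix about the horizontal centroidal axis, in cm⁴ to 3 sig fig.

Ix ≈ 1670 cm⁴

Decompose the section into non-overlapping parts with the origin at the bottom-left of its bounding rectangle.
Bottom plate: 15 × 2.4, A = 36 cm², y = 1.2 cm, Ī = 17.28 cm⁴.
Web plate: 1.6 × 11, A = 17.6 cm², y = 7.9 cm, Ī = 177.47 cm⁴.
Top plate: 7 × 1.4, A = 9.8 cm², y = 14.1 cm, Ī = 1.6007 cm⁴.
Hole (subtracted): ⌀0.6, A = 0.28274 cm², y = 1.2 cm, Ī = 0.0063617 cm⁴.
Centroid: ȳ = ΣA·y / ΣA = 5.0712 cm.
Transfer each piece to the horizontal centroidal axis using Ī + A·d² with d = y − 5.0712:
  bottom plate: d = -3.8712 cm → contributes +556.78 cm⁴
  web plate: d = 2.8288 cm → contributes +318.3 cm⁴
  top plate: d = 9.0288 cm → contributes +800.49 cm⁴
  hole: d = -3.8712 cm → contributes −4.2436 cm⁴
Total I = 1671.3 cm⁴.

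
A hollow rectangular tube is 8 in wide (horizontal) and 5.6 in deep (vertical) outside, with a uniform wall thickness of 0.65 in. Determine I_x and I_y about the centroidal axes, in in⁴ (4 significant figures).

I_x ≈ 72.69 in⁴, I_y ≈ 131.2 in⁴

Split into non-overlapping primitives; take the origin at the lower-left of the bounding box.
Outer rectangle: 8 × 5.6, A = 44.8 in², y = 2.8 in, Ī = 117.077 in⁴.
Inner void (subtracted): 6.7 × 4.3, A = 28.81 in², y = 2.8 in, Ī = 44.3914 in⁴.
By symmetry the centroid is at mid-height, ȳ = 2.8 in.
All pieces are centred on the centroidal x-axis, so I = ΣĪ (holes subtracted) = 72.6859 in⁴.
Repeating about the centroidal y-axis gives I_y = 131.16 in⁴.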